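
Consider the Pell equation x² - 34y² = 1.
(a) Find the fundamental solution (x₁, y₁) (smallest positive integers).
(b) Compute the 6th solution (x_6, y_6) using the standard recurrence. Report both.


Step 1: Find the fundamental solution (x₁, y₁) of x² - 34y² = 1.
  Expand √34 as a continued fraction. a₀ = ⌊√34⌋ = 5; iterate m_{k+1} = d_k·a_k − m_k, d_{k+1} = (34 − m_{k+1}²)/d_k, a_{k+1} = ⌊(a₀ + m_{k+1})/d_{k+1}⌋ (starting m₀ = 0, d₀ = 1), with convergents p_k = a_k·p_{k-1} + p_{k-2}, q_k = a_k·q_{k-1} + q_{k-2} (p₋₁ = 1, q₋₁ = 0):
  k = 0: a₀ = 5; p₀/q₀ = 5/1; p₀² − 34·q₀² = 25 − 34 = -9.
  k = 1: m = 5, d = 9, a = ⌊(5 + 5)/9⌋ = 1; p/q = (1·5 + 1)/(1·1 + 0) = 6/1; p² − 34·q² = 36 − 34 = 2.
  k = 2: m = 4, d = 2, a = ⌊(5 + 4)/2⌋ = 4; p/q = (4·6 + 5)/(4·1 + 1) = 29/5; p² − 34·q² = 841 − 850 = -9.
  k = 3: m = 4, d = 9, a = ⌊(5 + 4)/9⌋ = 1; p/q = (1·29 + 6)/(1·5 + 1) = 35/6; p² − 34·q² = 1225 − 1224 = 1.
  The first convergent with p² − 34·q² = 1 gives the fundamental solution (x₁, y₁) = (35, 6).
Step 2: Apply the recurrence (x_{n+1}, y_{n+1}) = (x₁x_n + 34y₁y_n, x₁y_n + y₁x_n) repeatedly.
  From (x_1, y_1) = (35, 6): x_2 = 35·35 + 34·6·6 = 2449; y_2 = 35·6 + 6·35 = 420.
  From (x_2, y_2) = (2449, 420): x_3 = 35·2449 + 34·6·420 = 171395; y_3 = 35·420 + 6·2449 = 29394.
  From (x_3, y_3) = (171395, 29394): x_4 = 35·171395 + 34·6·29394 = 11995201; y_4 = 35·29394 + 6·171395 = 2057160.
  From (x_4, y_4) = (11995201, 2057160): x_5 = 35·11995201 + 34·6·2057160 = 839492675; y_5 = 35·2057160 + 6·11995201 = 143971806.
  From (x_5, y_5) = (839492675, 143971806): x_6 = 35·839492675 + 34·6·143971806 = 58752492049; y_6 = 35·143971806 + 6·839492675 = 10075969260.
Step 3: Verify x_6² - 34·y_6² = 3451855321967808218401 - 3451855321967808218400 = 1 (should be 1). ✓

(x_1, y_1) = (35, 6); (x_6, y_6) = (58752492049, 10075969260).


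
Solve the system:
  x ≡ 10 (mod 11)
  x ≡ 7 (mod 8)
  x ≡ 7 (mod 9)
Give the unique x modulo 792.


Moduli 11, 8, 9 are pairwise coprime; by CRT there is a unique solution modulo M = 11 · 8 · 9 = 792.
Solve pairwise, accumulating the modulus:
  Start with x ≡ 10 (mod 11).
  Combine with x ≡ 7 (mod 8): since gcd(11, 8) = 1, we get a unique residue mod 88.
    Write x = 10 + 11·t and substitute into x ≡ 7 (mod 8): 11·t ≡ 7 − 10 = -3 (mod 8).
    Reduce coefficients mod 8: 3·t ≡ 5 (mod 8).
    The inverse of 3 mod 8 is 3 (since 3·3 = 9 = 1·8 + 1), so t ≡ 3·5 = 15 ≡ 7 (mod 8).
    Then x = 10 + 11·7 = 87, valid modulo lcm(11, 8) = 88: x ≡ 87 (mod 88).
  Combine with x ≡ 7 (mod 9): since gcd(88, 9) = 1, we get a unique residue mod 792.
    Write x = 87 + 88·t and substitute into x ≡ 7 (mod 9): 88·t ≡ 7 − 87 = -80 (mod 9).
    Reduce coefficients mod 9: 7·t ≡ 1 (mod 9).
    The inverse of 7 mod 9 is 4 (since 7·4 = 28 = 3·9 + 1), so t ≡ 4·1 = 4 ≡ 4 (mod 9).
    Then x = 87 + 88·4 = 439, valid modulo lcm(88, 9) = 792: x ≡ 439 (mod 792).
Verify: 439 mod 11 = 10 ✓, 439 mod 8 = 7 ✓, 439 mod 9 = 7 ✓.

x ≡ 439 (mod 792).


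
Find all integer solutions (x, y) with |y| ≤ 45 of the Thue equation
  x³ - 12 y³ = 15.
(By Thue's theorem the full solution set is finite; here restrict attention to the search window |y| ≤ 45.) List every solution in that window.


The equation is x³ - 12y³ = 15. For fixed y, x³ = 12·y³ + 15, so a solution requires the RHS to be a perfect cube.
Strategy: iterate y from -45 to 45, compute RHS = 12·y³ + 15, and check whether it is a (positive or negative) perfect cube.
Check small values of y:
  y = 0: RHS = 15 is not a perfect cube.
  y = 1: RHS = 27 = (3)³ ⇒ x = 3 works.
  y = -1: RHS = 3 is not a perfect cube.
  y = 2: RHS = 111 is not a perfect cube.
  y = -2: RHS = -81 is not a perfect cube.
  y = 3: RHS = 339 is not a perfect cube.
  y = -3: RHS = -309 is not a perfect cube.
Continuing the search up to |y| = 45 finds no further solutions beyond those listed.
Collected solutions: (3, 1).

Solutions (with |y| ≤ 45): (3, 1).


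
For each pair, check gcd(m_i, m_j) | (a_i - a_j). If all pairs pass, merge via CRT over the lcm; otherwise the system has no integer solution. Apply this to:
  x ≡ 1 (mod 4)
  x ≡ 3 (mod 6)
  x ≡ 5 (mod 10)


Moduli 4, 6, 10 are not pairwise coprime, so CRT works modulo lcm(m_i) when all pairwise compatibility conditions hold.
Pairwise compatibility: gcd(m_i, m_j) must divide a_i - a_j for every pair.
Merge one congruence at a time:
  Start: x ≡ 1 (mod 4).
  Combine with x ≡ 3 (mod 6): gcd(4, 6) = 2; 3 - 1 = 2, which IS divisible by 2, so compatible.
    Write x = 1 + 4·t and substitute into x ≡ 3 (mod 6): 4·t ≡ 3 − 1 = 2 (mod 6).
    Divide the congruence (and modulus) by g = 2: 2·t ≡ 1 (mod 3).
    The inverse of 2 mod 3 is 2 (since 2·2 = 4 = 1·3 + 1), so t ≡ 2·1 = 2 ≡ 2 (mod 3).
    Then x = 1 + 4·2 = 9, valid modulo lcm(4, 6) = 12: x ≡ 9 (mod 12).
  Combine with x ≡ 5 (mod 10): gcd(12, 10) = 2; 5 - 9 = -4, which IS divisible by 2, so compatible.
    Write x = 9 + 12·t and substitute into x ≡ 5 (mod 10): 12·t ≡ 5 − 9 = -4 (mod 10).
    Divide the congruence (and modulus) by g = 2: 6·t ≡ -2 (mod 5).
    Reduce coefficients mod 5: 1·t ≡ 3 (mod 5).
    So t ≡ 3 (mod 5).
    Then x = 9 + 12·3 = 45, valid modulo lcm(12, 10) = 60: x ≡ 45 (mod 60).
Verify: 45 mod 4 = 1, 45 mod 6 = 3, 45 mod 10 = 5.

x ≡ 45 (mod 60).


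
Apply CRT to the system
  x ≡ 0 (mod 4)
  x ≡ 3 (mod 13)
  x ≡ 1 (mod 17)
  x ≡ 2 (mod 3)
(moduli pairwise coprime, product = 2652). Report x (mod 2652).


Product of moduli M = 4 · 13 · 17 · 3 = 2652.
Merge one congruence at a time:
  Start: x ≡ 0 (mod 4).
  Combine with x ≡ 3 (mod 13); new modulus lcm = 52.
    Write x = 0 + 4·t and substitute into x ≡ 3 (mod 13): 4·t ≡ 3 − 0 = 3 (mod 13).
    The inverse of 4 mod 13 is 10 (since 4·10 = 40 = 3·13 + 1), so t ≡ 10·3 = 30 ≡ 4 (mod 13).
    Then x = 0 + 4·4 = 16, valid modulo lcm(4, 13) = 52: x ≡ 16 (mod 52).
  Combine with x ≡ 1 (mod 17); new modulus lcm = 884.
    Write x = 16 + 52·t and substitute into x ≡ 1 (mod 17): 52·t ≡ 1 − 16 = -15 (mod 17).
    Reduce coefficients mod 17: 1·t ≡ 2 (mod 17).
    So t ≡ 2 (mod 17).
    Then x = 16 + 52·2 = 120, valid modulo lcm(52, 17) = 884: x ≡ 120 (mod 884).
  Combine with x ≡ 2 (mod 3); new modulus lcm = 2652.
    Write x = 120 + 884·t and substitute into x ≡ 2 (mod 3): 884·t ≡ 2 − 120 = -118 (mod 3).
    Reduce coefficients mod 3: 2·t ≡ 2 (mod 3).
    The inverse of 2 mod 3 is 2 (since 2·2 = 4 = 1·3 + 1), so t ≡ 2·2 = 4 ≡ 1 (mod 3).
    Then x = 120 + 884·1 = 1004, valid modulo lcm(884, 3) = 2652: x ≡ 1004 (mod 2652).
Verify against each original: 1004 mod 4 = 0, 1004 mod 13 = 3, 1004 mod 17 = 1, 1004 mod 3 = 2.

x ≡ 1004 (mod 2652).


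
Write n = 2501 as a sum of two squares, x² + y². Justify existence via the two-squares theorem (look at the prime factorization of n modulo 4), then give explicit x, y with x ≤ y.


Step 1: Factor n = 2501 = 41 · 61.
Step 2: Check the mod-4 condition on each prime factor: 41 ≡ 1 (mod 4), exponent 1; 61 ≡ 1 (mod 4), exponent 1.
All primes ≡ 3 (mod 4) appear to even exponent (or don't appear), so by the two-squares theorem n IS expressible as a sum of two squares.
Step 3: Build a representation. Here n = 41 · 61 is a product of primes ≡ 1 (mod 4). Each prime p ≡ 1 (mod 4) is itself a sum of two squares; find a² by testing p − a² for a perfect square:
  41: 41 − 1² = 40, 41 − 2² = 37, 41 − 3² = 32, 41 − 4² = 25 = 5² ⇒ 41 = 4² + 5².
  61: 61 − 1² = 60, 61 − 2² = 57, 61 − 3² = 52, 61 − 4² = 45, 61 − 5² = 36 = 6² ⇒ 61 = 5² + 6².
  Combine using the Brahmagupta–Fibonacci identity (a² + b²)(c² + d²) = (ac − bd)² + (ad + bc)² = (ac + bd)² + (ad − bc)²:
  41 · 61 = 2501: from (4² + 5²)(5² + 6²), take (4·5 − 5·6, 4·6 + 5·5) = (20 − 30, 24 + 25) = (-10, 49); dropping signs (only squares matter) gives (10, 49); check 10² + 49² = 100 + 2401 = 2501 ✓.
Step 4: Order so x ≤ y and verify: 10² + 49² = 100 + 2401 = 2501 = n. ✓

n = 2501 = 10² + 49² (one valid representation with x ≤ y).


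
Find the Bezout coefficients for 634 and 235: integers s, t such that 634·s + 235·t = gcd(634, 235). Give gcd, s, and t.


Euclidean algorithm on (634, 235) — divide until remainder is 0:
  634 = 2 · 235 + 164
  235 = 1 · 164 + 71
  164 = 2 · 71 + 22
  71 = 3 · 22 + 5
  22 = 4 · 5 + 2
  5 = 2 · 2 + 1
  2 = 2 · 1 + 0
gcd(634, 235) = 1.
Track Bezout coefficients alongside the remainders: start with r₀ = 634 = a·1 + b·0 (s = 1, t = 0) and r₁ = 235 = a·0 + b·1 (s = 0, t = 1); each new remainder r_{k+1} = r_{k-1} − q_k·r_k inherits s_{k+1} = s_{k-1} − q_k·s_k, t_{k+1} = t_{k-1} − q_k·t_k, so r_k = a·s_k + b·t_k at every step:
  q = 2: r = 164, s = 1 − 2·0 = 1, t = 0 − 2·1 = -2  (check: 634·1 + 235·(-2) = 164)
  q = 1: r = 71, s = 0 − 1·1 = -1, t = 1 − 1·(-2) = 3  (check: 634·(-1) + 235·3 = 71)
  q = 2: r = 22, s = 1 − 2·(-1) = 3, t = -2 − 2·3 = -8  (check: 634·3 + 235·(-8) = 22)
  q = 3: r = 5, s = -1 − 3·3 = -10, t = 3 − 3·(-8) = 27  (check: 634·(-10) + 235·27 = 5)
  q = 4: r = 2, s = 3 − 4·(-10) = 43, t = -8 − 4·27 = -116  (check: 634·43 + 235·(-116) = 2)
  q = 2: r = 1, s = -10 − 2·43 = -96, t = 27 − 2·(-116) = 259  (check: 634·(-96) + 235·259 = 1)
The row with r = 1 (the gcd) gives the Bezout coefficients s = -96, t = 259.
Result: 634 · (-96) + 235 · (259) = 1.

gcd(634, 235) = 1; s = -96, t = 259 (check: 634·(-96) + 235·259 = 1).


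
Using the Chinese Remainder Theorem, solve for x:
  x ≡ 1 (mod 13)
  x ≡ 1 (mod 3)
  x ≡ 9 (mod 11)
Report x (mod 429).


Moduli 13, 3, 11 are pairwise coprime; by CRT there is a unique solution modulo M = 13 · 3 · 11 = 429.
Solve pairwise, accumulating the modulus:
  Start with x ≡ 1 (mod 13).
  Combine with x ≡ 1 (mod 3): since gcd(13, 3) = 1, we get a unique residue mod 39.
    Write x = 1 + 13·t and substitute into x ≡ 1 (mod 3): 13·t ≡ 1 − 1 = 0 (mod 3).
    Reduce coefficients mod 3: 1·t ≡ 0 (mod 3).
    So t ≡ 0 (mod 3).
    Then x = 1 + 13·0 = 1, valid modulo lcm(13, 3) = 39: x ≡ 1 (mod 39).
  Combine with x ≡ 9 (mod 11): since gcd(39, 11) = 1, we get a unique residue mod 429.
    Write x = 1 + 39·t and substitute into x ≡ 9 (mod 11): 39·t ≡ 9 − 1 = 8 (mod 11).
    Reduce coefficients mod 11: 6·t ≡ 8 (mod 11).
    The inverse of 6 mod 11 is 2 (since 6·2 = 12 = 1·11 + 1), so t ≡ 2·8 = 16 ≡ 5 (mod 11).
    Then x = 1 + 39·5 = 196, valid modulo lcm(39, 11) = 429: x ≡ 196 (mod 429).
Verify: 196 mod 13 = 1 ✓, 196 mod 3 = 1 ✓, 196 mod 11 = 9 ✓.

x ≡ 196 (mod 429).


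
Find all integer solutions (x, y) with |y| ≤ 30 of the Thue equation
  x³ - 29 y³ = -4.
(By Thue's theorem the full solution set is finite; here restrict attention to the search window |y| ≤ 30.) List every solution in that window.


The equation is x³ - 29y³ = -4. For fixed y, x³ = 29·y³ − 4, so a solution requires the RHS to be a perfect cube.
Strategy: iterate y from -30 to 30, compute RHS = 29·y³ − 4, and check whether it is a (positive or negative) perfect cube.
Check small values of y:
  y = 0: RHS = -4 is not a perfect cube.
  y = 1: RHS = 25 is not a perfect cube.
  y = -1: RHS = -33 is not a perfect cube.
  y = 2: RHS = 228 is not a perfect cube.
  y = -2: RHS = -236 is not a perfect cube.
  y = 3: RHS = 779 is not a perfect cube.
  y = -3: RHS = -787 is not a perfect cube.
Continuing the search up to |y| = 30 finds no solutions either.
No (x, y) in the scanned range satisfies the equation.

No integer solutions with |y| ≤ 30.


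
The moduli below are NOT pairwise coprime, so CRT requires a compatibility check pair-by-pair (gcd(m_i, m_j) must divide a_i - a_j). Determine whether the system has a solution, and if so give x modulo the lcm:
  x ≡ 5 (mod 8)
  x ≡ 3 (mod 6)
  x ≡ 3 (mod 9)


Moduli 8, 6, 9 are not pairwise coprime, so CRT works modulo lcm(m_i) when all pairwise compatibility conditions hold.
Pairwise compatibility: gcd(m_i, m_j) must divide a_i - a_j for every pair.
Merge one congruence at a time:
  Start: x ≡ 5 (mod 8).
  Combine with x ≡ 3 (mod 6): gcd(8, 6) = 2; 3 - 5 = -2, which IS divisible by 2, so compatible.
    Write x = 5 + 8·t and substitute into x ≡ 3 (mod 6): 8·t ≡ 3 − 5 = -2 (mod 6).
    Divide the congruence (and modulus) by g = 2: 4·t ≡ -1 (mod 3).
    Reduce coefficients mod 3: 1·t ≡ 2 (mod 3).
    So t ≡ 2 (mod 3).
    Then x = 5 + 8·2 = 21, valid modulo lcm(8, 6) = 24: x ≡ 21 (mod 24).
  Combine with x ≡ 3 (mod 9): gcd(24, 9) = 3; 3 - 21 = -18, which IS divisible by 3, so compatible.
    Write x = 21 + 24·t and substitute into x ≡ 3 (mod 9): 24·t ≡ 3 − 21 = -18 (mod 9).
    Divide the congruence (and modulus) by g = 3: 8·t ≡ -6 (mod 3).
    Reduce coefficients mod 3: 2·t ≡ 0 (mod 3).
    The inverse of 2 mod 3 is 2 (since 2·2 = 4 = 1·3 + 1), so t ≡ 2·0 = 0 ≡ 0 (mod 3).
    Then x = 21 + 24·0 = 21, valid modulo lcm(24, 9) = 72: x ≡ 21 (mod 72).
Verify: 21 mod 8 = 5, 21 mod 6 = 3, 21 mod 9 = 3.

x ≡ 21 (mod 72).


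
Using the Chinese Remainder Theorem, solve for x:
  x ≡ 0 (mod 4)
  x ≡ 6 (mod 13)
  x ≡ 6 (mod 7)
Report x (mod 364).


Moduli 4, 13, 7 are pairwise coprime; by CRT there is a unique solution modulo M = 4 · 13 · 7 = 364.
Solve pairwise, accumulating the modulus:
  Start with x ≡ 0 (mod 4).
  Combine with x ≡ 6 (mod 13): since gcd(4, 13) = 1, we get a unique residue mod 52.
    Write x = 0 + 4·t and substitute into x ≡ 6 (mod 13): 4·t ≡ 6 − 0 = 6 (mod 13).
    The inverse of 4 mod 13 is 10 (since 4·10 = 40 = 3·13 + 1), so t ≡ 10·6 = 60 ≡ 8 (mod 13).
    Then x = 0 + 4·8 = 32, valid modulo lcm(4, 13) = 52: x ≡ 32 (mod 52).
  Combine with x ≡ 6 (mod 7): since gcd(52, 7) = 1, we get a unique residue mod 364.
    Write x = 32 + 52·t and substitute into x ≡ 6 (mod 7): 52·t ≡ 6 − 32 = -26 (mod 7).
    Reduce coefficients mod 7: 3·t ≡ 2 (mod 7).
    The inverse of 3 mod 7 is 5 (since 3·5 = 15 = 2·7 + 1), so t ≡ 5·2 = 10 ≡ 3 (mod 7).
    Then x = 32 + 52·3 = 188, valid modulo lcm(52, 7) = 364: x ≡ 188 (mod 364).
Verify: 188 mod 4 = 0 ✓, 188 mod 13 = 6 ✓, 188 mod 7 = 6 ✓.

x ≡ 188 (mod 364).


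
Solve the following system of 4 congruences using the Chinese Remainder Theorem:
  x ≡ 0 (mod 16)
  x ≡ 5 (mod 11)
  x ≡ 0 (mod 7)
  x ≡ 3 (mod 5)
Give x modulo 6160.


Product of moduli M = 16 · 11 · 7 · 5 = 6160.
Merge one congruence at a time:
  Start: x ≡ 0 (mod 16).
  Combine with x ≡ 5 (mod 11); new modulus lcm = 176.
    Write x = 0 + 16·t and substitute into x ≡ 5 (mod 11): 16·t ≡ 5 − 0 = 5 (mod 11).
    Reduce coefficients mod 11: 5·t ≡ 5 (mod 11).
    The inverse of 5 mod 11 is 9 (since 5·9 = 45 = 4·11 + 1), so t ≡ 9·5 = 45 ≡ 1 (mod 11).
    Then x = 0 + 16·1 = 16, valid modulo lcm(16, 11) = 176: x ≡ 16 (mod 176).
  Combine with x ≡ 0 (mod 7); new modulus lcm = 1232.
    Write x = 16 + 176·t and substitute into x ≡ 0 (mod 7): 176·t ≡ 0 − 16 = -16 (mod 7).
    Reduce coefficients mod 7: 1·t ≡ 5 (mod 7).
    So t ≡ 5 (mod 7).
    Then x = 16 + 176·5 = 896, valid modulo lcm(176, 7) = 1232: x ≡ 896 (mod 1232).
  Combine with x ≡ 3 (mod 5); new modulus lcm = 6160.
    Write x = 896 + 1232·t and substitute into x ≡ 3 (mod 5): 1232·t ≡ 3 − 896 = -893 (mod 5).
    Reduce coefficients mod 5: 2·t ≡ 2 (mod 5).
    The inverse of 2 mod 5 is 3 (since 2·3 = 6 = 1·5 + 1), so t ≡ 3·2 = 6 ≡ 1 (mod 5).
    Then x = 896 + 1232·1 = 2128, valid modulo lcm(1232, 5) = 6160: x ≡ 2128 (mod 6160).
Verify against each original: 2128 mod 16 = 0, 2128 mod 11 = 5, 2128 mod 7 = 0, 2128 mod 5 = 3.

x ≡ 2128 (mod 6160).


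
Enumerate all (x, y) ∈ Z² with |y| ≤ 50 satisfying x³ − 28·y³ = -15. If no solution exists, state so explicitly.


The equation is x³ - 28y³ = -15. For fixed y, x³ = 28·y³ − 15, so a solution requires the RHS to be a perfect cube.
Strategy: iterate y from -50 to 50, compute RHS = 28·y³ − 15, and check whether it is a (positive or negative) perfect cube.
Check small values of y:
  y = 0: RHS = -15 is not a perfect cube.
  y = 1: RHS = 13 is not a perfect cube.
  y = -1: RHS = -43 is not a perfect cube.
  y = 2: RHS = 209 is not a perfect cube.
  y = -2: RHS = -239 is not a perfect cube.
  y = 3: RHS = 741 is not a perfect cube.
  y = -3: RHS = -771 is not a perfect cube.
Continuing the search up to |y| = 50 finds no solutions either.
No (x, y) in the scanned range satisfies the equation.

No integer solutions with |y| ≤ 50.


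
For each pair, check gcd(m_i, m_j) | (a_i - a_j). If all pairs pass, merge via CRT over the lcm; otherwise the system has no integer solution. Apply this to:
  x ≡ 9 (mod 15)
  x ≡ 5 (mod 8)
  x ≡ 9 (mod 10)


Moduli 15, 8, 10 are not pairwise coprime, so CRT works modulo lcm(m_i) when all pairwise compatibility conditions hold.
Pairwise compatibility: gcd(m_i, m_j) must divide a_i - a_j for every pair.
Merge one congruence at a time:
  Start: x ≡ 9 (mod 15).
  Combine with x ≡ 5 (mod 8): gcd(15, 8) = 1; 5 - 9 = -4, which IS divisible by 1, so compatible.
    Write x = 9 + 15·t and substitute into x ≡ 5 (mod 8): 15·t ≡ 5 − 9 = -4 (mod 8).
    Reduce coefficients mod 8: 7·t ≡ 4 (mod 8).
    The inverse of 7 mod 8 is 7 (since 7·7 = 49 = 6·8 + 1), so t ≡ 7·4 = 28 ≡ 4 (mod 8).
    Then x = 9 + 15·4 = 69, valid modulo lcm(15, 8) = 120: x ≡ 69 (mod 120).
  Combine with x ≡ 9 (mod 10): gcd(120, 10) = 10; 9 - 69 = -60, which IS divisible by 10, so compatible.
    Write x = 69 + 120·t and substitute into x ≡ 9 (mod 10): 120·t ≡ 9 − 69 = -60 (mod 10).
    Divide the congruence (and modulus) by g = 10: 12·t ≡ -6 (mod 1).
    Modulo 1 every t works; take t = 0.
    Then x = 69 + 120·0 = 69, valid modulo lcm(120, 10) = 120: x ≡ 69 (mod 120).
Verify: 69 mod 15 = 9, 69 mod 8 = 5, 69 mod 10 = 9.

x ≡ 69 (mod 120).


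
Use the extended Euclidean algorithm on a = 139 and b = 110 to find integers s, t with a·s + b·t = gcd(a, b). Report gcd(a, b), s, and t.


Euclidean algorithm on (139, 110) — divide until remainder is 0:
  139 = 1 · 110 + 29
  110 = 3 · 29 + 23
  29 = 1 · 23 + 6
  23 = 3 · 6 + 5
  6 = 1 · 5 + 1
  5 = 5 · 1 + 0
gcd(139, 110) = 1.
Track Bezout coefficients alongside the remainders: start with r₀ = 139 = a·1 + b·0 (s = 1, t = 0) and r₁ = 110 = a·0 + b·1 (s = 0, t = 1); each new remainder r_{k+1} = r_{k-1} − q_k·r_k inherits s_{k+1} = s_{k-1} − q_k·s_k, t_{k+1} = t_{k-1} − q_k·t_k, so r_k = a·s_k + b·t_k at every step:
  q = 1: r = 29, s = 1 − 1·0 = 1, t = 0 − 1·1 = -1  (check: 139·1 + 110·(-1) = 29)
  q = 3: r = 23, s = 0 − 3·1 = -3, t = 1 − 3·(-1) = 4  (check: 139·(-3) + 110·4 = 23)
  q = 1: r = 6, s = 1 − 1·(-3) = 4, t = -1 − 1·4 = -5  (check: 139·4 + 110·(-5) = 6)
  q = 3: r = 5, s = -3 − 3·4 = -15, t = 4 − 3·(-5) = 19  (check: 139·(-15) + 110·19 = 5)
  q = 1: r = 1, s = 4 − 1·(-15) = 19, t = -5 − 1·19 = -24  (check: 139·19 + 110·(-24) = 1)
The row with r = 1 (the gcd) gives the Bezout coefficients s = 19, t = -24.
Result: 139 · (19) + 110 · (-24) = 1.

gcd(139, 110) = 1; s = 19, t = -24 (check: 139·19 + 110·(-24) = 1).


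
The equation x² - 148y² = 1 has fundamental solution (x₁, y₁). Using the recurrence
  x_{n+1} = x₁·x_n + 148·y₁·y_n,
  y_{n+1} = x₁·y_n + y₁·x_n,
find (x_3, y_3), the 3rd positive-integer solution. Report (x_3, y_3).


Step 1: Find the fundamental solution (x₁, y₁) of x² - 148y² = 1.
  Expand √148 as a continued fraction. a₀ = ⌊√148⌋ = 12; iterate m_{k+1} = d_k·a_k − m_k, d_{k+1} = (148 − m_{k+1}²)/d_k, a_{k+1} = ⌊(a₀ + m_{k+1})/d_{k+1}⌋ (starting m₀ = 0, d₀ = 1), with convergents p_k = a_k·p_{k-1} + p_{k-2}, q_k = a_k·q_{k-1} + q_{k-2} (p₋₁ = 1, q₋₁ = 0):
  k = 0: a₀ = 12; p₀/q₀ = 12/1; p₀² − 148·q₀² = 144 − 148 = -4.
  k = 1: m = 12, d = 4, a = ⌊(12 + 12)/4⌋ = 6; p/q = (6·12 + 1)/(6·1 + 0) = 73/6; p² − 148·q² = 5329 − 5328 = 1.
  The first convergent with p² − 148·q² = 1 gives the fundamental solution (x₁, y₁) = (73, 6).
Step 2: Apply the recurrence (x_{n+1}, y_{n+1}) = (x₁x_n + 148y₁y_n, x₁y_n + y₁x_n) repeatedly.
  From (x_1, y_1) = (73, 6): x_2 = 73·73 + 148·6·6 = 10657; y_2 = 73·6 + 6·73 = 876.
  From (x_2, y_2) = (10657, 876): x_3 = 73·10657 + 148·6·876 = 1555849; y_3 = 73·876 + 6·10657 = 127890.
Step 3: Verify x_3² - 148·y_3² = 2420666110801 - 2420666110800 = 1 (should be 1). ✓

(x_1, y_1) = (73, 6); (x_3, y_3) = (1555849, 127890).


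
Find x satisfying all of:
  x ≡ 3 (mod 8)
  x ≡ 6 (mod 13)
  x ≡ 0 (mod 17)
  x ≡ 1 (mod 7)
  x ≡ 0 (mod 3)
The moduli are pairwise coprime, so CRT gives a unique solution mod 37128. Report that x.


Product of moduli M = 8 · 13 · 17 · 7 · 3 = 37128.
Merge one congruence at a time:
  Start: x ≡ 3 (mod 8).
  Combine with x ≡ 6 (mod 13); new modulus lcm = 104.
    Write x = 3 + 8·t and substitute into x ≡ 6 (mod 13): 8·t ≡ 6 − 3 = 3 (mod 13).
    The inverse of 8 mod 13 is 5 (since 8·5 = 40 = 3·13 + 1), so t ≡ 5·3 = 15 ≡ 2 (mod 13).
    Then x = 3 + 8·2 = 19, valid modulo lcm(8, 13) = 104: x ≡ 19 (mod 104).
  Combine with x ≡ 0 (mod 17); new modulus lcm = 1768.
    Write x = 19 + 104·t and substitute into x ≡ 0 (mod 17): 104·t ≡ 0 − 19 = -19 (mod 17).
    Reduce coefficients mod 17: 2·t ≡ 15 (mod 17).
    The inverse of 2 mod 17 is 9 (since 2·9 = 18 = 1·17 + 1), so t ≡ 9·15 = 135 ≡ 16 (mod 17).
    Then x = 19 + 104·16 = 1683, valid modulo lcm(104, 17) = 1768: x ≡ 1683 (mod 1768).
  Combine with x ≡ 1 (mod 7); new modulus lcm = 12376.
    Write x = 1683 + 1768·t and substitute into x ≡ 1 (mod 7): 1768·t ≡ 1 − 1683 = -1682 (mod 7).
    Reduce coefficients mod 7: 4·t ≡ 5 (mod 7).
    The inverse of 4 mod 7 is 2 (since 4·2 = 8 = 1·7 + 1), so t ≡ 2·5 = 10 ≡ 3 (mod 7).
    Then x = 1683 + 1768·3 = 6987, valid modulo lcm(1768, 7) = 12376: x ≡ 6987 (mod 12376).
  Combine with x ≡ 0 (mod 3); new modulus lcm = 37128.
    Write x = 6987 + 12376·t and substitute into x ≡ 0 (mod 3): 12376·t ≡ 0 − 6987 = -6987 (mod 3).
    Reduce coefficients mod 3: 1·t ≡ 0 (mod 3).
    So t ≡ 0 (mod 3).
    Then x = 6987 + 12376·0 = 6987, valid modulo lcm(12376, 3) = 37128: x ≡ 6987 (mod 37128).
Verify against each original: 6987 mod 8 = 3, 6987 mod 13 = 6, 6987 mod 17 = 0, 6987 mod 7 = 1, 6987 mod 3 = 0.

x ≡ 6987 (mod 37128).


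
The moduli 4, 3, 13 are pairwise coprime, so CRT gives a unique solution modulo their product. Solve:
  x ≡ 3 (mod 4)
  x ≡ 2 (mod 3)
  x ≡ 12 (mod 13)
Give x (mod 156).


Moduli 4, 3, 13 are pairwise coprime; by CRT there is a unique solution modulo M = 4 · 3 · 13 = 156.
Solve pairwise, accumulating the modulus:
  Start with x ≡ 3 (mod 4).
  Combine with x ≡ 2 (mod 3): since gcd(4, 3) = 1, we get a unique residue mod 12.
    Write x = 3 + 4·t and substitute into x ≡ 2 (mod 3): 4·t ≡ 2 − 3 = -1 (mod 3).
    Reduce coefficients mod 3: 1·t ≡ 2 (mod 3).
    So t ≡ 2 (mod 3).
    Then x = 3 + 4·2 = 11, valid modulo lcm(4, 3) = 12: x ≡ 11 (mod 12).
  Combine with x ≡ 12 (mod 13): since gcd(12, 13) = 1, we get a unique residue mod 156.
    Write x = 11 + 12·t and substitute into x ≡ 12 (mod 13): 12·t ≡ 12 − 11 = 1 (mod 13).
    The inverse of 12 mod 13 is 12 (since 12·12 = 144 = 11·13 + 1), so t ≡ 12·1 = 12 ≡ 12 (mod 13).
    Then x = 11 + 12·12 = 155, valid modulo lcm(12, 13) = 156: x ≡ 155 (mod 156).
Verify: 155 mod 4 = 3 ✓, 155 mod 3 = 2 ✓, 155 mod 13 = 12 ✓.

x ≡ 155 (mod 156).


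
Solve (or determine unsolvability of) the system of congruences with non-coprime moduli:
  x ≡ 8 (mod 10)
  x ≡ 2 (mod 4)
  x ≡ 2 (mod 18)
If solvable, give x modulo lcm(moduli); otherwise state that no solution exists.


Moduli 10, 4, 18 are not pairwise coprime, so CRT works modulo lcm(m_i) when all pairwise compatibility conditions hold.
Pairwise compatibility: gcd(m_i, m_j) must divide a_i - a_j for every pair.
Merge one congruence at a time:
  Start: x ≡ 8 (mod 10).
  Combine with x ≡ 2 (mod 4): gcd(10, 4) = 2; 2 - 8 = -6, which IS divisible by 2, so compatible.
    Write x = 8 + 10·t and substitute into x ≡ 2 (mod 4): 10·t ≡ 2 − 8 = -6 (mod 4).
    Divide the congruence (and modulus) by g = 2: 5·t ≡ -3 (mod 2).
    Reduce coefficients mod 2: 1·t ≡ 1 (mod 2).
    So t ≡ 1 (mod 2).
    Then x = 8 + 10·1 = 18, valid modulo lcm(10, 4) = 20: x ≡ 18 (mod 20).
  Combine with x ≡ 2 (mod 18): gcd(20, 18) = 2; 2 - 18 = -16, which IS divisible by 2, so compatible.
    Write x = 18 + 20·t and substitute into x ≡ 2 (mod 18): 20·t ≡ 2 − 18 = -16 (mod 18).
    Divide the congruence (and modulus) by g = 2: 10·t ≡ -8 (mod 9).
    Reduce coefficients mod 9: 1·t ≡ 1 (mod 9).
    So t ≡ 1 (mod 9).
    Then x = 18 + 20·1 = 38, valid modulo lcm(20, 18) = 180: x ≡ 38 (mod 180).
Verify: 38 mod 10 = 8, 38 mod 4 = 2, 38 mod 18 = 2.

x ≡ 38 (mod 180).


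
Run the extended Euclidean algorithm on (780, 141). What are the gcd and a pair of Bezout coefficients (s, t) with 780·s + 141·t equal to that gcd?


Euclidean algorithm on (780, 141) — divide until remainder is 0:
  780 = 5 · 141 + 75
  141 = 1 · 75 + 66
  75 = 1 · 66 + 9
  66 = 7 · 9 + 3
  9 = 3 · 3 + 0
gcd(780, 141) = 3.
Track Bezout coefficients alongside the remainders: start with r₀ = 780 = a·1 + b·0 (s = 1, t = 0) and r₁ = 141 = a·0 + b·1 (s = 0, t = 1); each new remainder r_{k+1} = r_{k-1} − q_k·r_k inherits s_{k+1} = s_{k-1} − q_k·s_k, t_{k+1} = t_{k-1} − q_k·t_k, so r_k = a·s_k + b·t_k at every step:
  q = 5: r = 75, s = 1 − 5·0 = 1, t = 0 − 5·1 = -5  (check: 780·1 + 141·(-5) = 75)
  q = 1: r = 66, s = 0 − 1·1 = -1, t = 1 − 1·(-5) = 6  (check: 780·(-1) + 141·6 = 66)
  q = 1: r = 9, s = 1 − 1·(-1) = 2, t = -5 − 1·6 = -11  (check: 780·2 + 141·(-11) = 9)
  q = 7: r = 3, s = -1 − 7·2 = -15, t = 6 − 7·(-11) = 83  (check: 780·(-15) + 141·83 = 3)
The row with r = 3 (the gcd) gives the Bezout coefficients s = -15, t = 83.
Result: 780 · (-15) + 141 · (83) = 3.

gcd(780, 141) = 3; s = -15, t = 83 (check: 780·(-15) + 141·83 = 3).


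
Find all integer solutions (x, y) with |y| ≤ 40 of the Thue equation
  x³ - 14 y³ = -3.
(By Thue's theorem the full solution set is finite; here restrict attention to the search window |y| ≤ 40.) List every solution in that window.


The equation is x³ - 14y³ = -3. For fixed y, x³ = 14·y³ − 3, so a solution requires the RHS to be a perfect cube.
Strategy: iterate y from -40 to 40, compute RHS = 14·y³ − 3, and check whether it is a (positive or negative) perfect cube.
Check small values of y:
  y = 0: RHS = -3 is not a perfect cube.
  y = 1: RHS = 11 is not a perfect cube.
  y = -1: RHS = -17 is not a perfect cube.
  y = 2: RHS = 109 is not a perfect cube.
  y = -2: RHS = -115 is not a perfect cube.
  y = 3: RHS = 375 is not a perfect cube.
  y = -3: RHS = -381 is not a perfect cube.
Continuing the search up to |y| = 40 finds no solutions either.
No (x, y) in the scanned range satisfies the equation.

No integer solutions with |y| ≤ 40.


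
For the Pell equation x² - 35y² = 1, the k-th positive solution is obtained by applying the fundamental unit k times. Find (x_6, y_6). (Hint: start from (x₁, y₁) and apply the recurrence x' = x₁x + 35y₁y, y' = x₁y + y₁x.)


Step 1: Find the fundamental solution (x₁, y₁) of x² - 35y² = 1.
  Expand √35 as a continued fraction. a₀ = ⌊√35⌋ = 5; iterate m_{k+1} = d_k·a_k − m_k, d_{k+1} = (35 − m_{k+1}²)/d_k, a_{k+1} = ⌊(a₀ + m_{k+1})/d_{k+1}⌋ (starting m₀ = 0, d₀ = 1), with convergents p_k = a_k·p_{k-1} + p_{k-2}, q_k = a_k·q_{k-1} + q_{k-2} (p₋₁ = 1, q₋₁ = 0):
  k = 0: a₀ = 5; p₀/q₀ = 5/1; p₀² − 35·q₀² = 25 − 35 = -10.
  k = 1: m = 5, d = 10, a = ⌊(5 + 5)/10⌋ = 1; p/q = (1·5 + 1)/(1·1 + 0) = 6/1; p² − 35·q² = 36 − 35 = 1.
  The first convergent with p² − 35·q² = 1 gives the fundamental solution (x₁, y₁) = (6, 1).
Step 2: Apply the recurrence (x_{n+1}, y_{n+1}) = (x₁x_n + 35y₁y_n, x₁y_n + y₁x_n) repeatedly.
  From (x_1, y_1) = (6, 1): x_2 = 6·6 + 35·1·1 = 71; y_2 = 6·1 + 1·6 = 12.
  From (x_2, y_2) = (71, 12): x_3 = 6·71 + 35·1·12 = 846; y_3 = 6·12 + 1·71 = 143.
  From (x_3, y_3) = (846, 143): x_4 = 6·846 + 35·1·143 = 10081; y_4 = 6·143 + 1·846 = 1704.
  From (x_4, y_4) = (10081, 1704): x_5 = 6·10081 + 35·1·1704 = 120126; y_5 = 6·1704 + 1·10081 = 20305.
  From (x_5, y_5) = (120126, 20305): x_6 = 6·120126 + 35·1·20305 = 1431431; y_6 = 6·20305 + 1·120126 = 241956.
Step 3: Verify x_6² - 35·y_6² = 2048994707761 - 2048994707760 = 1 (should be 1). ✓

(x_1, y_1) = (6, 1); (x_6, y_6) = (1431431, 241956).


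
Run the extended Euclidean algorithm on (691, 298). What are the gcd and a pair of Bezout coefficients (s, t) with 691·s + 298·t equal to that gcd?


Euclidean algorithm on (691, 298) — divide until remainder is 0:
  691 = 2 · 298 + 95
  298 = 3 · 95 + 13
  95 = 7 · 13 + 4
  13 = 3 · 4 + 1
  4 = 4 · 1 + 0
gcd(691, 298) = 1.
Track Bezout coefficients alongside the remainders: start with r₀ = 691 = a·1 + b·0 (s = 1, t = 0) and r₁ = 298 = a·0 + b·1 (s = 0, t = 1); each new remainder r_{k+1} = r_{k-1} − q_k·r_k inherits s_{k+1} = s_{k-1} − q_k·s_k, t_{k+1} = t_{k-1} − q_k·t_k, so r_k = a·s_k + b·t_k at every step:
  q = 2: r = 95, s = 1 − 2·0 = 1, t = 0 − 2·1 = -2  (check: 691·1 + 298·(-2) = 95)
  q = 3: r = 13, s = 0 − 3·1 = -3, t = 1 − 3·(-2) = 7  (check: 691·(-3) + 298·7 = 13)
  q = 7: r = 4, s = 1 − 7·(-3) = 22, t = -2 − 7·7 = -51  (check: 691·22 + 298·(-51) = 4)
  q = 3: r = 1, s = -3 − 3·22 = -69, t = 7 − 3·(-51) = 160  (check: 691·(-69) + 298·160 = 1)
The row with r = 1 (the gcd) gives the Bezout coefficients s = -69, t = 160.
Result: 691 · (-69) + 298 · (160) = 1.

gcd(691, 298) = 1; s = -69, t = 160 (check: 691·(-69) + 298·160 = 1).


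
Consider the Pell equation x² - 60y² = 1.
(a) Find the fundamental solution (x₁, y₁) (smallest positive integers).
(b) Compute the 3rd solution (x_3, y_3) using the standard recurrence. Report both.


Step 1: Find the fundamental solution (x₁, y₁) of x² - 60y² = 1.
  Expand √60 as a continued fraction. a₀ = ⌊√60⌋ = 7; iterate m_{k+1} = d_k·a_k − m_k, d_{k+1} = (60 − m_{k+1}²)/d_k, a_{k+1} = ⌊(a₀ + m_{k+1})/d_{k+1}⌋ (starting m₀ = 0, d₀ = 1), with convergents p_k = a_k·p_{k-1} + p_{k-2}, q_k = a_k·q_{k-1} + q_{k-2} (p₋₁ = 1, q₋₁ = 0):
  k = 0: a₀ = 7; p₀/q₀ = 7/1; p₀² − 60·q₀² = 49 − 60 = -11.
  k = 1: m = 7, d = 11, a = ⌊(7 + 7)/11⌋ = 1; p/q = (1·7 + 1)/(1·1 + 0) = 8/1; p² − 60·q² = 64 − 60 = 4.
  k = 2: m = 4, d = 4, a = ⌊(7 + 4)/4⌋ = 2; p/q = (2·8 + 7)/(2·1 + 1) = 23/3; p² − 60·q² = 529 − 540 = -11.
  k = 3: m = 4, d = 11, a = ⌊(7 + 4)/11⌋ = 1; p/q = (1·23 + 8)/(1·3 + 1) = 31/4; p² − 60·q² = 961 − 960 = 1.
  The first convergent with p² − 60·q² = 1 gives the fundamental solution (x₁, y₁) = (31, 4).
Step 2: Apply the recurrence (x_{n+1}, y_{n+1}) = (x₁x_n + 60y₁y_n, x₁y_n + y₁x_n) repeatedly.
  From (x_1, y_1) = (31, 4): x_2 = 31·31 + 60·4·4 = 1921; y_2 = 31·4 + 4·31 = 248.
  From (x_2, y_2) = (1921, 248): x_3 = 31·1921 + 60·4·248 = 119071; y_3 = 31·248 + 4·1921 = 15372.
Step 3: Verify x_3² - 60·y_3² = 14177903041 - 14177903040 = 1 (should be 1). ✓

(x_1, y_1) = (31, 4); (x_3, y_3) = (119071, 15372).


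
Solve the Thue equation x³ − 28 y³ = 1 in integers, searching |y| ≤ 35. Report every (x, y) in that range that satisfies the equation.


The equation is x³ - 28y³ = 1. For fixed y, x³ = 28·y³ + 1, so a solution requires the RHS to be a perfect cube.
Strategy: iterate y from -35 to 35, compute RHS = 28·y³ + 1, and check whether it is a (positive or negative) perfect cube.
Check small values of y:
  y = 0: RHS = 1 = (1)³ ⇒ x = 1 works.
  y = 1: RHS = 29 is not a perfect cube.
  y = -1: RHS = -27 = (-3)³ ⇒ x = -3 works.
  y = 2: RHS = 225 is not a perfect cube.
  y = -2: RHS = -223 is not a perfect cube.
  y = 3: RHS = 757 is not a perfect cube.
  y = -3: RHS = -755 is not a perfect cube.
Continuing the search up to |y| = 35 finds no further solutions beyond those listed.
Collected solutions: (1, 0), (-3, -1).

Solutions (with |y| ≤ 35): (1, 0), (-3, -1).


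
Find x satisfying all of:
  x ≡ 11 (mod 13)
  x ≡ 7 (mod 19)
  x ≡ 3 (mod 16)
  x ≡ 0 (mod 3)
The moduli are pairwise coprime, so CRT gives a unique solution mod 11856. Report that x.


Product of moduli M = 13 · 19 · 16 · 3 = 11856.
Merge one congruence at a time:
  Start: x ≡ 11 (mod 13).
  Combine with x ≡ 7 (mod 19); new modulus lcm = 247.
    Write x = 11 + 13·t and substitute into x ≡ 7 (mod 19): 13·t ≡ 7 − 11 = -4 (mod 19).
    Reduce coefficients mod 19: 13·t ≡ 15 (mod 19).
    The inverse of 13 mod 19 is 3 (since 13·3 = 39 = 2·19 + 1), so t ≡ 3·15 = 45 ≡ 7 (mod 19).
    Then x = 11 + 13·7 = 102, valid modulo lcm(13, 19) = 247: x ≡ 102 (mod 247).
  Combine with x ≡ 3 (mod 16); new modulus lcm = 3952.
    Write x = 102 + 247·t and substitute into x ≡ 3 (mod 16): 247·t ≡ 3 − 102 = -99 (mod 16).
    Reduce coefficients mod 16: 7·t ≡ 13 (mod 16).
    The inverse of 7 mod 16 is 7 (since 7·7 = 49 = 3·16 + 1), so t ≡ 7·13 = 91 ≡ 11 (mod 16).
    Then x = 102 + 247·11 = 2819, valid modulo lcm(247, 16) = 3952: x ≡ 2819 (mod 3952).
  Combine with x ≡ 0 (mod 3); new modulus lcm = 11856.
    Write x = 2819 + 3952·t and substitute into x ≡ 0 (mod 3): 3952·t ≡ 0 − 2819 = -2819 (mod 3).
    Reduce coefficients mod 3: 1·t ≡ 1 (mod 3).
    So t ≡ 1 (mod 3).
    Then x = 2819 + 3952·1 = 6771, valid modulo lcm(3952, 3) = 11856: x ≡ 6771 (mod 11856).
Verify against each original: 6771 mod 13 = 11, 6771 mod 19 = 7, 6771 mod 16 = 3, 6771 mod 3 = 0.

x ≡ 6771 (mod 11856).


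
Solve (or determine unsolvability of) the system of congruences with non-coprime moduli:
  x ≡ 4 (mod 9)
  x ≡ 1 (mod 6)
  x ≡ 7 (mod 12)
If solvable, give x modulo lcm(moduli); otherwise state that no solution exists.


Moduli 9, 6, 12 are not pairwise coprime, so CRT works modulo lcm(m_i) when all pairwise compatibility conditions hold.
Pairwise compatibility: gcd(m_i, m_j) must divide a_i - a_j for every pair.
Merge one congruence at a time:
  Start: x ≡ 4 (mod 9).
  Combine with x ≡ 1 (mod 6): gcd(9, 6) = 3; 1 - 4 = -3, which IS divisible by 3, so compatible.
    Write x = 4 + 9·t and substitute into x ≡ 1 (mod 6): 9·t ≡ 1 − 4 = -3 (mod 6).
    Divide the congruence (and modulus) by g = 3: 3·t ≡ -1 (mod 2).
    Reduce coefficients mod 2: 1·t ≡ 1 (mod 2).
    So t ≡ 1 (mod 2).
    Then x = 4 + 9·1 = 13, valid modulo lcm(9, 6) = 18: x ≡ 13 (mod 18).
  Combine with x ≡ 7 (mod 12): gcd(18, 12) = 6; 7 - 13 = -6, which IS divisible by 6, so compatible.
    Write x = 13 + 18·t and substitute into x ≡ 7 (mod 12): 18·t ≡ 7 − 13 = -6 (mod 12).
    Divide the congruence (and modulus) by g = 6: 3·t ≡ -1 (mod 2).
    Reduce coefficients mod 2: 1·t ≡ 1 (mod 2).
    So t ≡ 1 (mod 2).
    Then x = 13 + 18·1 = 31, valid modulo lcm(18, 12) = 36: x ≡ 31 (mod 36).
Verify: 31 mod 9 = 4, 31 mod 6 = 1, 31 mod 12 = 7.

x ≡ 31 (mod 36).


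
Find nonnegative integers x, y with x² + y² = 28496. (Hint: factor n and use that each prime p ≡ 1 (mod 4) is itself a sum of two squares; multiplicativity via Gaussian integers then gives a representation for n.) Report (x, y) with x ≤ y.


Step 1: Factor n = 28496 = 2^4 · 13 · 137.
Step 2: Check the mod-4 condition on each prime factor: 2 = 2 (special); 13 ≡ 1 (mod 4), exponent 1; 137 ≡ 1 (mod 4), exponent 1.
All primes ≡ 3 (mod 4) appear to even exponent (or don't appear), so by the two-squares theorem n IS expressible as a sum of two squares.
Step 3: Build a representation. Group n = k² · m with k = 4 and m = 13 · 137 = 1781 (a product of primes ≡ 1 (mod 4)); a representation of m scales to one of n via (k·x)² + (k·y)² = k²(x² + y²). Each prime p ≡ 1 (mod 4) is itself a sum of two squares; find a² by testing p − a² for a perfect square:
  13: 13 − 1² = 12, 13 − 2² = 9 = 3² ⇒ 13 = 2² + 3².
  137: 137 − 1² = 136, 137 − 2² = 133, 137 − 3² = 128, 137 − 4² = 121 = 11² ⇒ 137 = 4² + 11².
  Combine using the Brahmagupta–Fibonacci identity (a² + b²)(c² + d²) = (ac − bd)² + (ad + bc)² = (ac + bd)² + (ad − bc)²:
  13 · 137 = 1781: from (2² + 3²)(4² + 11²), take (2·4 − 3·11, 2·11 + 3·4) = (8 − 33, 22 + 12) = (-25, 34); dropping signs (only squares matter) gives (25, 34); check 25² + 34² = 625 + 1156 = 1781 ✓.
  Scale by k = 4: (4·25, 4·34) = (100, 136).
Step 4: Order so x ≤ y and verify: 100² + 136² = 10000 + 18496 = 28496 = n. ✓

n = 28496 = 100² + 136² (one valid representation with x ≤ y).


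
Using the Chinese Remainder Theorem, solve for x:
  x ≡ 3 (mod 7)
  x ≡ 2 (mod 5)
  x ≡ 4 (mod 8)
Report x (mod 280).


Moduli 7, 5, 8 are pairwise coprime; by CRT there is a unique solution modulo M = 7 · 5 · 8 = 280.
Solve pairwise, accumulating the modulus:
  Start with x ≡ 3 (mod 7).
  Combine with x ≡ 2 (mod 5): since gcd(7, 5) = 1, we get a unique residue mod 35.
    Write x = 3 + 7·t and substitute into x ≡ 2 (mod 5): 7·t ≡ 2 − 3 = -1 (mod 5).
    Reduce coefficients mod 5: 2·t ≡ 4 (mod 5).
    The inverse of 2 mod 5 is 3 (since 2·3 = 6 = 1·5 + 1), so t ≡ 3·4 = 12 ≡ 2 (mod 5).
    Then x = 3 + 7·2 = 17, valid modulo lcm(7, 5) = 35: x ≡ 17 (mod 35).
  Combine with x ≡ 4 (mod 8): since gcd(35, 8) = 1, we get a unique residue mod 280.
    Write x = 17 + 35·t and substitute into x ≡ 4 (mod 8): 35·t ≡ 4 − 17 = -13 (mod 8).
    Reduce coefficients mod 8: 3·t ≡ 3 (mod 8).
    The inverse of 3 mod 8 is 3 (since 3·3 = 9 = 1·8 + 1), so t ≡ 3·3 = 9 ≡ 1 (mod 8).
    Then x = 17 + 35·1 = 52, valid modulo lcm(35, 8) = 280: x ≡ 52 (mod 280).
Verify: 52 mod 7 = 3 ✓, 52 mod 5 = 2 ✓, 52 mod 8 = 4 ✓.

x ≡ 52 (mod 280).


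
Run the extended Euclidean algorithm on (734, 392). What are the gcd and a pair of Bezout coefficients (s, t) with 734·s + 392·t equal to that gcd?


Euclidean algorithm on (734, 392) — divide until remainder is 0:
  734 = 1 · 392 + 342
  392 = 1 · 342 + 50
  342 = 6 · 50 + 42
  50 = 1 · 42 + 8
  42 = 5 · 8 + 2
  8 = 4 · 2 + 0
gcd(734, 392) = 2.
Track Bezout coefficients alongside the remainders: start with r₀ = 734 = a·1 + b·0 (s = 1, t = 0) and r₁ = 392 = a·0 + b·1 (s = 0, t = 1); each new remainder r_{k+1} = r_{k-1} − q_k·r_k inherits s_{k+1} = s_{k-1} − q_k·s_k, t_{k+1} = t_{k-1} − q_k·t_k, so r_k = a·s_k + b·t_k at every step:
  q = 1: r = 342, s = 1 − 1·0 = 1, t = 0 − 1·1 = -1  (check: 734·1 + 392·(-1) = 342)
  q = 1: r = 50, s = 0 − 1·1 = -1, t = 1 − 1·(-1) = 2  (check: 734·(-1) + 392·2 = 50)
  q = 6: r = 42, s = 1 − 6·(-1) = 7, t = -1 − 6·2 = -13  (check: 734·7 + 392·(-13) = 42)
  q = 1: r = 8, s = -1 − 1·7 = -8, t = 2 − 1·(-13) = 15  (check: 734·(-8) + 392·15 = 8)
  q = 5: r = 2, s = 7 − 5·(-8) = 47, t = -13 − 5·15 = -88  (check: 734·47 + 392·(-88) = 2)
The row with r = 2 (the gcd) gives the Bezout coefficients s = 47, t = -88.
Result: 734 · (47) + 392 · (-88) = 2.

gcd(734, 392) = 2; s = 47, t = -88 (check: 734·47 + 392·(-88) = 2).


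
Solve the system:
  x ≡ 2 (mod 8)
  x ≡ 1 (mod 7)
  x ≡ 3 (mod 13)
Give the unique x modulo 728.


Moduli 8, 7, 13 are pairwise coprime; by CRT there is a unique solution modulo M = 8 · 7 · 13 = 728.
Solve pairwise, accumulating the modulus:
  Start with x ≡ 2 (mod 8).
  Combine with x ≡ 1 (mod 7): since gcd(8, 7) = 1, we get a unique residue mod 56.
    Write x = 2 + 8·t and substitute into x ≡ 1 (mod 7): 8·t ≡ 1 − 2 = -1 (mod 7).
    Reduce coefficients mod 7: 1·t ≡ 6 (mod 7).
    So t ≡ 6 (mod 7).
    Then x = 2 + 8·6 = 50, valid modulo lcm(8, 7) = 56: x ≡ 50 (mod 56).
  Combine with x ≡ 3 (mod 13): since gcd(56, 13) = 1, we get a unique residue mod 728.
    Write x = 50 + 56·t and substitute into x ≡ 3 (mod 13): 56·t ≡ 3 − 50 = -47 (mod 13).
    Reduce coefficients mod 13: 4·t ≡ 5 (mod 13).
    The inverse of 4 mod 13 is 10 (since 4·10 = 40 = 3·13 + 1), so t ≡ 10·5 = 50 ≡ 11 (mod 13).
    Then x = 50 + 56·11 = 666, valid modulo lcm(56, 13) = 728: x ≡ 666 (mod 728).
Verify: 666 mod 8 = 2 ✓, 666 mod 7 = 1 ✓, 666 mod 13 = 3 ✓.

x ≡ 666 (mod 728).
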